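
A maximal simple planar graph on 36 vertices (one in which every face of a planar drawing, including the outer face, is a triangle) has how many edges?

In a plane triangulation 3F = 2E and V − E + F = 2, so E = 3V − 6 = 3·36 − 6 = 102.

102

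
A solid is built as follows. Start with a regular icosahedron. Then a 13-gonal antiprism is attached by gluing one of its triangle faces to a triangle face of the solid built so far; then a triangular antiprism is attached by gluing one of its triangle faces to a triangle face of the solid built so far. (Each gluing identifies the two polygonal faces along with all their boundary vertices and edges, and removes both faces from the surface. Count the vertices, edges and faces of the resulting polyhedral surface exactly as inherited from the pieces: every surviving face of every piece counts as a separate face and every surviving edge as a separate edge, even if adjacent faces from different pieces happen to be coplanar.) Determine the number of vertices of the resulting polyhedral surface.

38

A regular icosahedron: V=12, E=30, F=20.
Attach a 13-gonal antiprism (V=26, E=52, F=28) along a 3-gon: merge 3 vertices and 3 edges, delete both glued faces → V=35, E=79, F=46.
Attach a triangular antiprism (V=6, E=12, F=8) along a 3-gon: merge 3 vertices and 3 edges, delete both glued faces → V=38, E=88, F=52.
Check: V − E + F = 38 − 88 + 52 = 2.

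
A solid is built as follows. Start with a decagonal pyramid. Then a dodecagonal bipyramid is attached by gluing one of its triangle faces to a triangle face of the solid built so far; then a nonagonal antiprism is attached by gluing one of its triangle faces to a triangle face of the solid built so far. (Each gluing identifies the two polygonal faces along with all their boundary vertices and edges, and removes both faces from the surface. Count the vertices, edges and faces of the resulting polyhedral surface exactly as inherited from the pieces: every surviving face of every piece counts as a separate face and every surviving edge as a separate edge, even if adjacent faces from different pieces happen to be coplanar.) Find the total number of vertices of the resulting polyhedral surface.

A decagonal pyramid: V=11, E=20, F=11.
Attach a dodecagonal bipyramid (V=14, E=36, F=24) along a 3-gon: merge 3 vertices and 3 edges, delete both glued faces → V=22, E=53, F=33.
Attach a nonagonal antiprism (V=18, E=36, F=20) along a 3-gon: merge 3 vertices and 3 edges, delete both glued faces → V=37, E=86, F=51.
Check: V − E + F = 37 − 86 + 51 = 2.

37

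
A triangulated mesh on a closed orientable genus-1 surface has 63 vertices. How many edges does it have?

χ = 2 − 2·1 = 0, and every face is a triangle so 3F = 2E.
V − E + F = 0 with E = 3F/2 gives 63 − (3/2 − 1)·F = 0, so F = 126 and E = 189.

189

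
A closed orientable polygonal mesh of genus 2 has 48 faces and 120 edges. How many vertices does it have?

70

For a closed orientable surface of genus 2, χ = 2 − 2·2 = -2.
V = -2 + E − F = -2 + 120 − 48 = 70.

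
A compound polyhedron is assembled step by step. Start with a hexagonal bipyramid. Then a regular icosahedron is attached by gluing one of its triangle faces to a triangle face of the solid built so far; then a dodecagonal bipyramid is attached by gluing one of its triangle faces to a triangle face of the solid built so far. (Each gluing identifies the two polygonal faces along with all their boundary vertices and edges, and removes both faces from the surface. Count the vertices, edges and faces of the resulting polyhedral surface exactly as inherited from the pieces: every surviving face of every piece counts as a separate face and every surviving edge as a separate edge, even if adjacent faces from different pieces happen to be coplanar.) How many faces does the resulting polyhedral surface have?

52

A hexagonal bipyramid: V=8, E=18, F=12.
Attach a regular icosahedron (V=12, E=30, F=20) along a 3-gon: merge 3 vertices and 3 edges, delete both glued faces → V=17, E=45, F=30.
Attach a dodecagonal bipyramid (V=14, E=36, F=24) along a 3-gon: merge 3 vertices and 3 edges, delete both glued faces → V=28, E=78, F=52.
Check: V − E + F = 28 − 78 + 52 = 2.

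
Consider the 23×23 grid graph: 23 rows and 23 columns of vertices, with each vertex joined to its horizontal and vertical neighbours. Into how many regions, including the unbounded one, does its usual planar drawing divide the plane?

The grid has V = 23·23 = 529 vertices and E = 23·22 + 23·22 = 1012 edges.
F = 2 − V + E = 2 − 529 + 1012 = 485.

485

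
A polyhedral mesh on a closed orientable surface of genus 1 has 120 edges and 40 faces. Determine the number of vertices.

For a closed orientable surface of genus 1, χ = 2 − 2·1 = 0.
V = 0 + E − F = 0 + 120 − 40 = 80.

80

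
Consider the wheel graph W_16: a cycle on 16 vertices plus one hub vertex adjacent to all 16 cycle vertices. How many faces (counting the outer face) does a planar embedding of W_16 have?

W_16 has V = 16 + 1 = 17 vertices and E = 2·16 = 32 edges.
By Euler's formula F = 2 − V + E = 2 − 17 + 32 = 17.

17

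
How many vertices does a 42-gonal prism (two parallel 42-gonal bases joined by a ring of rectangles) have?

A prism on an n-gon has two n-gon bases and n rectangular sides: V = 2·42 = 84, E = 3·42 = 126, F = 42 + 2 = 44.

84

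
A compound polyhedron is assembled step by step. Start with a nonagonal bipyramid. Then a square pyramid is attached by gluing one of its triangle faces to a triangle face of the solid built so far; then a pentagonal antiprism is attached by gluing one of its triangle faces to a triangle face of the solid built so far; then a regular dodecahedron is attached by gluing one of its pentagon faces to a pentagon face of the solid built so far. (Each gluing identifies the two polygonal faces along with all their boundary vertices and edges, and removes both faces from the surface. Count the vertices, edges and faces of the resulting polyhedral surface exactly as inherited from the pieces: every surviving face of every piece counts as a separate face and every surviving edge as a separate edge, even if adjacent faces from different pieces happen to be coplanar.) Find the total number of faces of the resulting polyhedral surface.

41

A nonagonal bipyramid: V=11, E=27, F=18.
Attach a square pyramid (V=5, E=8, F=5) along a 3-gon: merge 3 vertices and 3 edges, delete both glued faces → V=13, E=32, F=21.
Attach a pentagonal antiprism (V=10, E=20, F=12) along a 3-gon: merge 3 vertices and 3 edges, delete both glued faces → V=20, E=49, F=31.
Attach a regular dodecahedron (V=20, E=30, F=12) along a 5-gon: merge 5 vertices and 5 edges, delete both glued faces → V=35, E=74, F=41.
Check: V − E + F = 35 − 74 + 41 = 2.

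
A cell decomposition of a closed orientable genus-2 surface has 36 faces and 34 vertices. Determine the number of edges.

72

For a closed orientable surface of genus 2, χ = 2 − 2·2 = -2.
E = V + F − (-2) = 34 + 36 − (-2) = 72.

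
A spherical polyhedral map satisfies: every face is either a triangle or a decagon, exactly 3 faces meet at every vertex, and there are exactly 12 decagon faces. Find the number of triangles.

20

Let x be the number of triangles; then F = 12 + x.
Edge–face incidences: 2E = 10·12 + 3·x = 120 + 3x.
Every vertex has degree 3, so 3V = 2E.
Euler: V − E + F = 2 ⇒ (2E)/3 − E + (12 + x) = 2.
Multiply by 6: 2·(2E) − 3·(2E) + 6·(12 + x) = 12, i.e. 72 + 6x − (120 + 3x) = 12.
Collecting terms: 3x − 48 = 12, so 3x = 60, so x = 20.
Then 2E = 120 + 3·20 = 180, so E = 90, V = 2E/3 = 60, F = 12 + 20 = 32.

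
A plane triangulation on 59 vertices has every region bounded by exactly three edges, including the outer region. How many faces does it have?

114

In a plane triangulation 3F = 2E and V − E + F = 2, so F = 2V − 4 = 2·59 − 4 = 114.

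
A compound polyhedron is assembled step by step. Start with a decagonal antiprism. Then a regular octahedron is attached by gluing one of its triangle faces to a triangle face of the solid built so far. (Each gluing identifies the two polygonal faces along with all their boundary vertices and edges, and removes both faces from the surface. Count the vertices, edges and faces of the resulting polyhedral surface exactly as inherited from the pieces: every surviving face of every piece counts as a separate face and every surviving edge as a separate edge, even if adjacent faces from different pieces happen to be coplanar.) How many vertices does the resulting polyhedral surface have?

23

A decagonal antiprism: V=20, E=40, F=22.
Attach a regular octahedron (V=6, E=12, F=8) along a 3-gon: merge 3 vertices and 3 edges, delete both glued faces → V=23, E=49, F=28.
Check: V − E + F = 23 − 49 + 28 = 2.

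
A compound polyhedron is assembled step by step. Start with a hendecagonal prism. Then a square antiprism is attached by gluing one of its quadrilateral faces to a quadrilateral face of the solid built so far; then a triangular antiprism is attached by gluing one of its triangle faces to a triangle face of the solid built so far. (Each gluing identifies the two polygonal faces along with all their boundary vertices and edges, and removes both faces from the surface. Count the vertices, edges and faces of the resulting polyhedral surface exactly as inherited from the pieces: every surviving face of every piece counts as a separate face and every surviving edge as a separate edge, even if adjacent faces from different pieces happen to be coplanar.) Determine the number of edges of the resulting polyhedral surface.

54

A hendecagonal prism: V=22, E=33, F=13.
Attach a square antiprism (V=8, E=16, F=10) along a 4-gon: merge 4 vertices and 4 edges, delete both glued faces → V=26, E=45, F=21.
Attach a triangular antiprism (V=6, E=12, F=8) along a 3-gon: merge 3 vertices and 3 edges, delete both glued faces → V=29, E=54, F=27.
Check: V − E + F = 29 − 54 + 27 = 2.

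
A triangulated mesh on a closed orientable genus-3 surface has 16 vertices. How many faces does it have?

40

χ = 2 − 2·3 = -4, and every face is a triangle so 3F = 2E.
V − E + F = -4 with E = 3F/2 gives 16 − (3/2 − 1)·F = -4, so F = 40 and E = 60.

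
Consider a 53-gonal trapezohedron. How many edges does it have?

The n-trapezohedron (dual of the n-antiprism) has V = 2·53 + 2 = 108, E = 4·53 = 212, F = 2·53 = 106.

212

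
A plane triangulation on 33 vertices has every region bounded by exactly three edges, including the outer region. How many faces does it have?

62

In a plane triangulation 3F = 2E and V − E + F = 2, so F = 2V − 4 = 2·33 − 4 = 62.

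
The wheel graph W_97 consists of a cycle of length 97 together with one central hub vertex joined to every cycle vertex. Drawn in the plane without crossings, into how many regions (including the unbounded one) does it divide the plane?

98

W_97 has V = 97 + 1 = 98 vertices and E = 2·97 = 194 edges.
By Euler's formula F = 2 − V + E = 2 − 98 + 194 = 98.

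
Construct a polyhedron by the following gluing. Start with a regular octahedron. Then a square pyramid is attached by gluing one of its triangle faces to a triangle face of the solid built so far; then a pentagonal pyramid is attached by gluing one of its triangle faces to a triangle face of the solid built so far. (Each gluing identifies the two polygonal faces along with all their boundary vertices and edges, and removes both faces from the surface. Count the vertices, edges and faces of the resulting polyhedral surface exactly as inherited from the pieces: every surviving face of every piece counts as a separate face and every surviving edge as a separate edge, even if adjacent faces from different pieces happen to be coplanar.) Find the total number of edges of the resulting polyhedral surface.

24

A regular octahedron: V=6, E=12, F=8.
Attach a square pyramid (V=5, E=8, F=5) along a 3-gon: merge 3 vertices and 3 edges, delete both glued faces → V=8, E=17, F=11.
Attach a pentagonal pyramid (V=6, E=10, F=6) along a 3-gon: merge 3 vertices and 3 edges, delete both glued faces → V=11, E=24, F=15.
Check: V − E + F = 11 − 24 + 15 = 2.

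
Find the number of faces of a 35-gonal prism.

37

A prism on an n-gon has two n-gon bases and n rectangular sides: V = 2·35 = 70, E = 3·35 = 105, F = 35 + 2 = 37.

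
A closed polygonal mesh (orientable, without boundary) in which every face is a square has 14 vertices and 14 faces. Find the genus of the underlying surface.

Every face is a square, so 2E = 4·14 = 56, giving E = 28.
χ = V − E + F = 14 − 28 + 14 = 0.
For a closed orientable surface χ = 2 − 2g, so g = (2 − (0))/2 = 1.

1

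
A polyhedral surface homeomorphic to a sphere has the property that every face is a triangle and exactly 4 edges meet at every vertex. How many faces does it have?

8

Each face has 3 edges and each edge borders two faces, so 2E = 3F.
Each vertex has degree 4, so 4V = 2E and hence V = 3F/4.
Euler: V − E + F = 2 ⇒ (3F/4) − (3F/2) + F = 2.
Multiply by 8: (6 − 12 + 8)F = 16, i.e. 2F = 16.
So F = 8, E = 3·8/2 = 12, V = 3·8/4 = 6.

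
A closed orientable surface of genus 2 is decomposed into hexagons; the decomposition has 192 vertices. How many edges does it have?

χ = 2 − 2·2 = -2, and every face is a hexagon so 6F = 2E.
V − E + F = -2 with E = 6F/2 gives 192 − (6/2 − 1)·F = -2, so F = 97 and E = 291.

291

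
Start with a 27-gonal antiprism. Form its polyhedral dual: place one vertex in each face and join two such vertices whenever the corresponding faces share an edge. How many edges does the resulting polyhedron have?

The base solid has V = 54, E = 108, F = 56.
The dual swaps V and F and preserves E: V′ = F = 56, E′ = E = 108, F′ = V = 54.

108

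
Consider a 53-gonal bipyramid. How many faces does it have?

A bipyramid over an n-gon has 2n triangular faces and n + 2 vertices: V = 53 + 2 = 55, E = 3·53 = 159, F = 2·53 = 106.

106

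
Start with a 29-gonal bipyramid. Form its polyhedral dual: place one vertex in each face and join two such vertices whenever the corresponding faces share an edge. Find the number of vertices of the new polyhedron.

The base solid has V = 31, E = 87, F = 58.
The dual swaps V and F and preserves E: V′ = F = 58, E′ = E = 87, F′ = V = 31.

58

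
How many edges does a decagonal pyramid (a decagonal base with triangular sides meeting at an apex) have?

A pyramid on an n-gon base has one n-gon and n triangles: V = 10 + 1 = 11, E = 2·10 = 20, F = 10 + 1 = 11.

20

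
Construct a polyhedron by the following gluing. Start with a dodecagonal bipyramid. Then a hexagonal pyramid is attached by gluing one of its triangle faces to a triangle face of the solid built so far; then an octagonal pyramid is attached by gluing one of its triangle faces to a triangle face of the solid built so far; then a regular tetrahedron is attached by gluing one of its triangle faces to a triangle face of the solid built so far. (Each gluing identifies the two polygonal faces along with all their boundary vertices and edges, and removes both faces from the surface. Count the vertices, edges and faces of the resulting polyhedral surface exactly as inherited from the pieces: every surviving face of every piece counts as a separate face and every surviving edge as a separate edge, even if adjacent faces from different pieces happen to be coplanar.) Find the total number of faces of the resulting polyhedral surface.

38

A dodecagonal bipyramid: V=14, E=36, F=24.
Attach a hexagonal pyramid (V=7, E=12, F=7) along a 3-gon: merge 3 vertices and 3 edges, delete both glued faces → V=18, E=45, F=29.
Attach an octagonal pyramid (V=9, E=16, F=9) along a 3-gon: merge 3 vertices and 3 edges, delete both glued faces → V=24, E=58, F=36.
Attach a regular tetrahedron (V=4, E=6, F=4) along a 3-gon: merge 3 vertices and 3 edges, delete both glued faces → V=25, E=61, F=38.
Check: V − E + F = 25 − 61 + 38 = 2.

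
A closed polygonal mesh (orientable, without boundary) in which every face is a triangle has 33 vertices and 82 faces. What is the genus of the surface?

Every face is a triangle, so 2E = 3·82 = 246, giving E = 123.
χ = V − E + F = 33 − 123 + 82 = -8.
For a closed orientable surface χ = 2 − 2g, so g = (2 − (-8))/2 = 5.

5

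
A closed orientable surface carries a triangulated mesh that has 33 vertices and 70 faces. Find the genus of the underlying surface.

Every face is a triangle, so 2E = 3·70 = 210, giving E = 105.
χ = V − E + F = 33 − 105 + 70 = -2.
For a closed orientable surface χ = 2 − 2g, so g = (2 − (-2))/2 = 2.

2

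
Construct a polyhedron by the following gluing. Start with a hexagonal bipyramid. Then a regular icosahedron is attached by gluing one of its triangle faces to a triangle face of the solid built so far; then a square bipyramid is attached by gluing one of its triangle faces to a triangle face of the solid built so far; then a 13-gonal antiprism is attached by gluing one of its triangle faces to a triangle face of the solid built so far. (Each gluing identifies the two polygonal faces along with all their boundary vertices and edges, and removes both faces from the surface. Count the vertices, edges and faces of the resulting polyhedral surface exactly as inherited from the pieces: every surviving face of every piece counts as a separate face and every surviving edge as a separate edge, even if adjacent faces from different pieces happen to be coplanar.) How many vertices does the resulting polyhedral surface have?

43

A hexagonal bipyramid: V=8, E=18, F=12.
Attach a regular icosahedron (V=12, E=30, F=20) along a 3-gon: merge 3 vertices and 3 edges, delete both glued faces → V=17, E=45, F=30.
Attach a square bipyramid (V=6, E=12, F=8) along a 3-gon: merge 3 vertices and 3 edges, delete both glued faces → V=20, E=54, F=36.
Attach a 13-gonal antiprism (V=26, E=52, F=28) along a 3-gon: merge 3 vertices and 3 edges, delete both glued faces → V=43, E=103, F=62.
Check: V − E + F = 43 − 103 + 62 = 2.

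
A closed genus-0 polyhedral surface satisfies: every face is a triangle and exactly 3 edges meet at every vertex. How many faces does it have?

Each face has 3 edges and each edge borders two faces, so 2E = 3F.
Each vertex has degree 3, so 3V = 2E and hence V = 3F/3.
Euler: V − E + F = 2 ⇒ (3F/3) − (3F/2) + F = 2.
Multiply by 6: (6 − 9 + 6)F = 12, i.e. 3F = 12.
So F = 4, E = 3·4/2 = 6, V = 3·4/3 = 4.

4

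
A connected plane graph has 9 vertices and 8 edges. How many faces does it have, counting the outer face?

1

Euler's formula for a connected plane graph: V − E + F = 2, so F = 2 − 9 + 8 = 1.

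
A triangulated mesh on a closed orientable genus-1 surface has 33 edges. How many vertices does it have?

11

χ = 2 − 2·1 = 0, and every face is a triangle so 3F = 2E.
F = 2E/3 = 22. Then V = 0 + E − F = 0 + 33 − 22 = 11.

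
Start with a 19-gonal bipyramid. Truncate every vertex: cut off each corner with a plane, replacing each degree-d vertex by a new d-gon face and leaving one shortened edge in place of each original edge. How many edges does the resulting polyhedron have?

171

The base solid has V = 21, E = 57, F = 38.
Truncation replaces each original edge-end by a new vertex, so V′ = 2E = 114.
Each original edge survives, and each old vertex of degree d contributes d new edges; summing degrees gives Σd = 2E, so E′ = E + 2E = 3E = 171.
Each original face survives and each original vertex becomes one new face: F′ = F + V = 59.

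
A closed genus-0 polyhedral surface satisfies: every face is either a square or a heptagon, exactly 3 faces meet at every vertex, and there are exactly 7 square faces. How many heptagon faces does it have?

Let x be the number of heptagons; then F = 7 + x.
Edge–face incidences: 2E = 4·7 + 7·x = 28 + 7x.
Every vertex has degree 3, so 3V = 2E.
Euler: V − E + F = 2 ⇒ (2E)/3 − E + (7 + x) = 2.
Multiply by 6: 2·(2E) − 3·(2E) + 6·(7 + x) = 12, i.e. 42 + 6x − (28 + 7x) = 12.
Collecting terms: −x + 14 = 12, so −x = −2, so x = 2.
Then 2E = 28 + 7·2 = 42, so E = 21, V = 2E/3 = 14, F = 7 + 2 = 9.

2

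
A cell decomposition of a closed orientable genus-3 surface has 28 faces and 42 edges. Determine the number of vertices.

10

For a closed orientable surface of genus 3, χ = 2 − 2·3 = -4.
V = -4 + E − F = -4 + 42 − 28 = 10.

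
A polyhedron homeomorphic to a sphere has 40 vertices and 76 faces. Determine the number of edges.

114

Here V − E + F = 2.
E = V + F − (2) = 40 + 76 − (2) = 114.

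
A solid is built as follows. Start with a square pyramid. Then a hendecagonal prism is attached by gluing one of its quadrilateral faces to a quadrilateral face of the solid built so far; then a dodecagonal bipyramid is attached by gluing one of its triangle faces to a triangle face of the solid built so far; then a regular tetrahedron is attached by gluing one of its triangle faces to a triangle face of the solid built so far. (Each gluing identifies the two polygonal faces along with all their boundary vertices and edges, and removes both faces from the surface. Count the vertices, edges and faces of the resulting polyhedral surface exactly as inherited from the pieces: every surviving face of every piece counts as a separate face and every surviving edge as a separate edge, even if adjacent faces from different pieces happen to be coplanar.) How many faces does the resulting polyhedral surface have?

40

A square pyramid: V=5, E=8, F=5.
Attach a hendecagonal prism (V=22, E=33, F=13) along a 4-gon: merge 4 vertices and 4 edges, delete both glued faces → V=23, E=37, F=16.
Attach a dodecagonal bipyramid (V=14, E=36, F=24) along a 3-gon: merge 3 vertices and 3 edges, delete both glued faces → V=34, E=70, F=38.
Attach a regular tetrahedron (V=4, E=6, F=4) along a 3-gon: merge 3 vertices and 3 edges, delete both glued faces → V=35, E=73, F=40.
Check: V − E + F = 35 − 73 + 40 = 2.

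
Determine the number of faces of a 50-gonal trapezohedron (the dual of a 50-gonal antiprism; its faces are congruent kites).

100

The n-trapezohedron (dual of the n-antiprism) has V = 2·50 + 2 = 102, E = 4·50 = 200, F = 2·50 = 100.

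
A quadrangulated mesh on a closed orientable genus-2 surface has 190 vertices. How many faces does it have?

χ = 2 − 2·2 = -2, and every face is a square so 4F = 2E.
V − E + F = -2 with E = 4F/2 gives 190 − (4/2 − 1)·F = -2, so F = 192 and E = 384.

192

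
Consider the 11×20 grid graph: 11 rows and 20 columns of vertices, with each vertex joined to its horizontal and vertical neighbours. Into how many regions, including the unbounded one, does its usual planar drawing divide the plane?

191

The grid has V = 11·20 = 220 vertices and E = 11·19 + 20·10 = 409 edges.
F = 2 − V + E = 2 − 220 + 409 = 191.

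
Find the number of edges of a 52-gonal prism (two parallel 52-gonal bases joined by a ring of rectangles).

A prism on an n-gon has two n-gon bases and n rectangular sides: V = 2·52 = 104, E = 3·52 = 156, F = 52 + 2 = 54.

156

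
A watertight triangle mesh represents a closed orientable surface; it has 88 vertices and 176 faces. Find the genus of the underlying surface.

1

Every face is a triangle, so 2E = 3·176 = 528, giving E = 264.
χ = V − E + F = 88 − 264 + 176 = 0.
For a closed orientable surface χ = 2 − 2g, so g = (2 − (0))/2 = 1.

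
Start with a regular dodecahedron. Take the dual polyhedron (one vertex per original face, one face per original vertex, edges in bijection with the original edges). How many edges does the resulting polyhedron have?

The base solid has V = 20, E = 30, F = 12.
The dual swaps V and F and preserves E: V′ = F = 12, E′ = E = 30, F′ = V = 20.

30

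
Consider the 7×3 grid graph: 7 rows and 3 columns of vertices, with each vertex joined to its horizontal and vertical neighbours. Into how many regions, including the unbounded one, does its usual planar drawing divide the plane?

13

The grid has V = 7·3 = 21 vertices and E = 7·2 + 3·6 = 32 edges.
F = 2 − V + E = 2 − 21 + 32 = 13.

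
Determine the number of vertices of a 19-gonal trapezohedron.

40

The n-trapezohedron (dual of the n-antiprism) has V = 2·19 + 2 = 40, E = 4·19 = 76, F = 2·19 = 38.
Check: V − E + F = 40 − 76 + 38 = 2.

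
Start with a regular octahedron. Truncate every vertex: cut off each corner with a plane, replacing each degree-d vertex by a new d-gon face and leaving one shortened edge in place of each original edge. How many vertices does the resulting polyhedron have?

24

The base solid has V = 6, E = 12, F = 8.
Truncation replaces each original edge-end by a new vertex, so V′ = 2E = 24.
Each original edge survives, and each old vertex of degree d contributes d new edges; summing degrees gives Σd = 2E, so E′ = E + 2E = 3E = 36.
Each original face survives and each original vertex becomes one new face: F′ = F + V = 14.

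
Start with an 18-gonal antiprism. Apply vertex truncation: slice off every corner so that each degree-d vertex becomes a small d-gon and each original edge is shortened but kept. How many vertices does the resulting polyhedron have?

144

The base solid has V = 36, E = 72, F = 38.
Truncation replaces each original edge-end by a new vertex, so V′ = 2E = 144.
Each original edge survives, and each old vertex of degree d contributes d new edges; summing degrees gives Σd = 2E, so E′ = E + 2E = 3E = 216.
Each original face survives and each original vertex becomes one new face: F′ = F + V = 74.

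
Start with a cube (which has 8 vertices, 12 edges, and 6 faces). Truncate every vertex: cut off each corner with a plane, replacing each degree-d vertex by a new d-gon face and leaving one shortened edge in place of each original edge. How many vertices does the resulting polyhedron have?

24

Truncation replaces each original edge-end by a new vertex, so V′ = 2E = 24.
Each original edge survives, and each old vertex of degree d contributes d new edges; summing degrees gives Σd = 2E, so E′ = E + 2E = 3E = 36.
Each original face survives and each original vertex becomes one new face: F′ = F + V = 14.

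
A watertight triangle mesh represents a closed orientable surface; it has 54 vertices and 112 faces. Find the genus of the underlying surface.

Every face is a triangle, so 2E = 3·112 = 336, giving E = 168.
χ = V − E + F = 54 − 168 + 112 = -2.
For a closed orientable surface χ = 2 − 2g, so g = (2 − (-2))/2 = 2.

2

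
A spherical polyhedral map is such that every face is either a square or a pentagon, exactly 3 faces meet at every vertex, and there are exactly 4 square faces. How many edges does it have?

Let x be the number of pentagons; then F = 4 + x.
Edge–face incidences: 2E = 4·4 + 5·x = 16 + 5x.
Every vertex has degree 3, so 3V = 2E.
Euler: V − E + F = 2 ⇒ (2E)/3 − E + (4 + x) = 2.
Multiply by 6: 2·(2E) − 3·(2E) + 6·(4 + x) = 12, i.e. 24 + 6x − (16 + 5x) = 12.
Collecting terms: x + 8 = 12, so x = 4.
Then 2E = 16 + 5·4 = 36, so E = 18, V = 2E/3 = 12, F = 4 + 4 = 8.

18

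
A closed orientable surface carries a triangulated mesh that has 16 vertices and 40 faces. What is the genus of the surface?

Every face is a triangle, so 2E = 3·40 = 120, giving E = 60.
χ = V − E + F = 16 − 60 + 40 = -4.
For a closed orientable surface χ = 2 − 2g, so g = (2 − (-4))/2 = 3.

3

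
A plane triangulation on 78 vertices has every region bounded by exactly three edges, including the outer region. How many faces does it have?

152

In a plane triangulation 3F = 2E and V − E + F = 2, so F = 2V − 4 = 2·78 − 4 = 152.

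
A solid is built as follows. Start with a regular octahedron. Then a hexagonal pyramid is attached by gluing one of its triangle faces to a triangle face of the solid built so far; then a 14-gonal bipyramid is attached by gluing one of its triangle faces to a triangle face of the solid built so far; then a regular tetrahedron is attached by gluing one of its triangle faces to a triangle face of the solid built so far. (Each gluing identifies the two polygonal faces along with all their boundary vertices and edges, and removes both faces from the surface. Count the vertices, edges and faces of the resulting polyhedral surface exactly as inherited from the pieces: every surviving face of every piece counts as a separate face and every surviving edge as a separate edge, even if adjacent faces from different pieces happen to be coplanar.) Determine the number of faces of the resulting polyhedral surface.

A regular octahedron: V=6, E=12, F=8.
Attach a hexagonal pyramid (V=7, E=12, F=7) along a 3-gon: merge 3 vertices and 3 edges, delete both glued faces → V=10, E=21, F=13.
Attach a 14-gonal bipyramid (V=16, E=42, F=28) along a 3-gon: merge 3 vertices and 3 edges, delete both glued faces → V=23, E=60, F=39.
Attach a regular tetrahedron (V=4, E=6, F=4) along a 3-gon: merge 3 vertices and 3 edges, delete both glued faces → V=24, E=63, F=41.
Check: V − E + F = 24 − 63 + 41 = 2.

41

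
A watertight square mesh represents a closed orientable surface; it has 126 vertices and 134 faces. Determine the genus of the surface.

Every face is a square, so 2E = 4·134 = 536, giving E = 268.
χ = V − E + F = 126 − 268 + 134 = -8.
For a closed orientable surface χ = 2 − 2g, so g = (2 − (-8))/2 = 5.

5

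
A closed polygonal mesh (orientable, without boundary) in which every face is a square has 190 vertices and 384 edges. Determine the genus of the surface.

Every face is a square and each edge borders two faces, so 4F = 2·384, giving F = 192.
χ = V − E + F = 190 − 384 + 192 = -2.
For a closed orientable surface χ = 2 − 2g, so g = (2 − (-2))/2 = 2.

2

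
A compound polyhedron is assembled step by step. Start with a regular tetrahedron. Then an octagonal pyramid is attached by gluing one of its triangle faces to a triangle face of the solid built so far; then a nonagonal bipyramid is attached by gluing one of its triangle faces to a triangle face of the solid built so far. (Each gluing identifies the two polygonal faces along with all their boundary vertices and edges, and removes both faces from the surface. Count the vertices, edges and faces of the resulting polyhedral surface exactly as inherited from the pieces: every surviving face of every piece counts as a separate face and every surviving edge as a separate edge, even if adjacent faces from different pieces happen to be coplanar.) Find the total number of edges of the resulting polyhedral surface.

A regular tetrahedron: V=4, E=6, F=4.
Attach an octagonal pyramid (V=9, E=16, F=9) along a 3-gon: merge 3 vertices and 3 edges, delete both glued faces → V=10, E=19, F=11.
Attach a nonagonal bipyramid (V=11, E=27, F=18) along a 3-gon: merge 3 vertices and 3 edges, delete both glued faces → V=18, E=43, F=27.
Check: V − E + F = 18 − 43 + 27 = 2.

43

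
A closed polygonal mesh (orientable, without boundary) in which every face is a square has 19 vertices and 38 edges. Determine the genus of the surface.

1

Every face is a square and each edge borders two faces, so 4F = 2·38, giving F = 19.
χ = V − E + F = 19 − 38 + 19 = 0.
For a closed orientable surface χ = 2 − 2g, so g = (2 − (0))/2 = 1.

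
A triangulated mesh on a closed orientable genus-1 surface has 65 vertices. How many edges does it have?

χ = 2 − 2·1 = 0, and every face is a triangle so 3F = 2E.
V − E + F = 0 with E = 3F/2 gives 65 − (3/2 − 1)·F = 0, so F = 130 and E = 195.

195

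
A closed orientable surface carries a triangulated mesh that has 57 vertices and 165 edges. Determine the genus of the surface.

Every face is a triangle and each edge borders two faces, so 3F = 2·165, giving F = 110.
χ = V − E + F = 57 − 165 + 110 = 2.
For a closed orientable surface χ = 2 − 2g, so g = (2 − (2))/2 = 0.

0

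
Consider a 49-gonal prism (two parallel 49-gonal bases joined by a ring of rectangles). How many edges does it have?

A prism on an n-gon has two n-gon bases and n rectangular sides: V = 2·49 = 98, E = 3·49 = 147, F = 49 + 2 = 51.

147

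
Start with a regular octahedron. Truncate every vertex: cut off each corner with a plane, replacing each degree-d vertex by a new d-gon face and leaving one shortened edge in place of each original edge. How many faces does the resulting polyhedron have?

The base solid has V = 6, E = 12, F = 8.
Truncation replaces each original edge-end by a new vertex, so V′ = 2E = 24.
Each original edge survives, and each old vertex of degree d contributes d new edges; summing degrees gives Σd = 2E, so E′ = E + 2E = 3E = 36.
Each original face survives and each original vertex becomes one new face: F′ = F + V = 14.

14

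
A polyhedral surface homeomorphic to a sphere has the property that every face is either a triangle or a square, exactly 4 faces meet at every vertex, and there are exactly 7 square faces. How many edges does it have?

Let x be the number of triangles; then F = 7 + x.
Edge–face incidences: 2E = 4·7 + 3·x = 28 + 3x.
Every vertex has degree 4, so 4V = 2E.
Euler: V − E + F = 2 ⇒ (2E)/4 − E + (7 + x) = 2.
Multiply by 8: 2·(2E) − 4·(2E) + 8·(7 + x) = 16, i.e. 56 + 8x − 2·(28 + 3x) = 16.
Collecting terms: 2x = 16, so x = 8.
Then 2E = 28 + 3·8 = 52, so E = 26, V = 2E/4 = 13, F = 7 + 8 = 15.

26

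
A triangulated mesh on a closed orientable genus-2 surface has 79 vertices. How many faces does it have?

χ = 2 − 2·2 = -2, and every face is a triangle so 3F = 2E.
V − E + F = -2 with E = 3F/2 gives 79 − (3/2 − 1)·F = -2, so F = 162 and E = 243.

162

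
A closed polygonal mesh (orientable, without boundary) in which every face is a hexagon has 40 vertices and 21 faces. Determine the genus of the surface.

Every face is a hexagon, so 2E = 6·21 = 126, giving E = 63.
χ = V − E + F = 40 − 63 + 21 = -2.
For a closed orientable surface χ = 2 − 2g, so g = (2 − (-2))/2 = 2.

2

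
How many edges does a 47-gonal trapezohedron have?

188

The n-trapezohedron (dual of the n-antiprism) has V = 2·47 + 2 = 96, E = 4·47 = 188, F = 2·47 = 94.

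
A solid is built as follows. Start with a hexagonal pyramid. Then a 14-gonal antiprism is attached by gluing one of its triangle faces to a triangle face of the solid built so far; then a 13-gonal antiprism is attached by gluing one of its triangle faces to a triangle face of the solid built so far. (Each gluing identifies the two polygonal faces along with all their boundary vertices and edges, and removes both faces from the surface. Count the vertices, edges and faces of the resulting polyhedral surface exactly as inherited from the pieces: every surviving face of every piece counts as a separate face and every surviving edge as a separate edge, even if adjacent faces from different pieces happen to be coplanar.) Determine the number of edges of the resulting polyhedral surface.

114

A hexagonal pyramid: V=7, E=12, F=7.
Attach a 14-gonal antiprism (V=28, E=56, F=30) along a 3-gon: merge 3 vertices and 3 edges, delete both glued faces → V=32, E=65, F=35.
Attach a 13-gonal antiprism (V=26, E=52, F=28) along a 3-gon: merge 3 vertices and 3 edges, delete both glued faces → V=55, E=114, F=61.
Check: V − E + F = 55 − 114 + 61 = 2.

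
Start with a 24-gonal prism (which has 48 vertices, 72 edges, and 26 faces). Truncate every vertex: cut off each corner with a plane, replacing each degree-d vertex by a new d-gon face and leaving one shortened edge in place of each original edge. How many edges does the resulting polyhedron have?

Truncation replaces each original edge-end by a new vertex, so V′ = 2E = 144.
Each original edge survives, and each old vertex of degree d contributes d new edges; summing degrees gives Σd = 2E, so E′ = E + 2E = 3E = 216.
Each original face survives and each original vertex becomes one new face: F′ = F + V = 74.

216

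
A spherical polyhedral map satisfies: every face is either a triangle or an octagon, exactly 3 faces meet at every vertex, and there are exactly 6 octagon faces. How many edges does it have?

Let x be the number of triangles; then F = 6 + x.
Edge–face incidences: 2E = 8·6 + 3·x = 48 + 3x.
Every vertex has degree 3, so 3V = 2E.
Euler: V − E + F = 2 ⇒ (2E)/3 − E + (6 + x) = 2.
Multiply by 6: 2·(2E) − 3·(2E) + 6·(6 + x) = 12, i.e. 36 + 6x − (48 + 3x) = 12.
Collecting terms: 3x − 12 = 12, so 3x = 24, so x = 8.
Then 2E = 48 + 3·8 = 72, so E = 36, V = 2E/3 = 24, F = 6 + 8 = 14.

36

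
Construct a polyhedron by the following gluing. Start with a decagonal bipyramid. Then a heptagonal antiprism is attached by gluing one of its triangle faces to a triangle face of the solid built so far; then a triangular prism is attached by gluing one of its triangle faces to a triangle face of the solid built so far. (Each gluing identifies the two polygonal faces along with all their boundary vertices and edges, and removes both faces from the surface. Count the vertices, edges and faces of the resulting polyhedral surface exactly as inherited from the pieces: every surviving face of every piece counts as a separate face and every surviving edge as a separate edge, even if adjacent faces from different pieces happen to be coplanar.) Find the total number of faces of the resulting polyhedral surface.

37

A decagonal bipyramid: V=12, E=30, F=20.
Attach a heptagonal antiprism (V=14, E=28, F=16) along a 3-gon: merge 3 vertices and 3 edges, delete both glued faces → V=23, E=55, F=34.
Attach a triangular prism (V=6, E=9, F=5) along a 3-gon: merge 3 vertices and 3 edges, delete both glued faces → V=26, E=61, F=37.
Check: V − E + F = 26 − 61 + 37 = 2.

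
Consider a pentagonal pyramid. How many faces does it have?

6

A pyramid on an n-gon base has one n-gon and n triangles: V = 5 + 1 = 6, E = 2·5 = 10, F = 5 + 1 = 6.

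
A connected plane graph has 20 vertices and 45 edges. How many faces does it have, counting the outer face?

Euler's formula for a connected plane graph: V − E + F = 2, so F = 2 − 20 + 45 = 27.

27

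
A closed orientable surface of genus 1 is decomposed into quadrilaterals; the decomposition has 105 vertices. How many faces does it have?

105

χ = 2 − 2·1 = 0, and every face is a square so 4F = 2E.
V − E + F = 0 with E = 4F/2 gives 105 − (4/2 − 1)·F = 0, so F = 105 and E = 210.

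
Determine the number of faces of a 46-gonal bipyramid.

92

A bipyramid over an n-gon has 2n triangular faces and n + 2 vertices: V = 46 + 2 = 48, E = 3·46 = 138, F = 2·46 = 92.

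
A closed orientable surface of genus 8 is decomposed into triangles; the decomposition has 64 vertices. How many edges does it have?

χ = 2 − 2·8 = -14, and every face is a triangle so 3F = 2E.
V − E + F = -14 with E = 3F/2 gives 64 − (3/2 − 1)·F = -14, so F = 156 and E = 234.

234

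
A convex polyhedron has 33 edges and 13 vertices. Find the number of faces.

Here V − E + F = 2.
F = 2 − V + E = 2 − 13 + 33 = 22.

22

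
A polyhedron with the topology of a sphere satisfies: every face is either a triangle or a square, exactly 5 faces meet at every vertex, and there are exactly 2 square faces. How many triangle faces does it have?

24

Let x be the number of triangles; then F = 2 + x.
Edge–face incidences: 2E = 4·2 + 3·x = 8 + 3x.
Every vertex has degree 5, so 5V = 2E.
Euler: V − E + F = 2 ⇒ (2E)/5 − E + (2 + x) = 2.
Multiply by 10: 2·(2E) − 5·(2E) + 10·(2 + x) = 20, i.e. 20 + 10x − 3·(8 + 3x) = 20.
Collecting terms: x − 4 = 20, so x = 24.
Then 2E = 8 + 3·24 = 80, so E = 40, V = 2E/5 = 16, F = 2 + 24 = 26.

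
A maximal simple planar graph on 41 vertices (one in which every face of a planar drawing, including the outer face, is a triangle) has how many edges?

117

In a plane triangulation 3F = 2E and V − E + F = 2, so E = 3V − 6 = 3·41 − 6 = 117.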